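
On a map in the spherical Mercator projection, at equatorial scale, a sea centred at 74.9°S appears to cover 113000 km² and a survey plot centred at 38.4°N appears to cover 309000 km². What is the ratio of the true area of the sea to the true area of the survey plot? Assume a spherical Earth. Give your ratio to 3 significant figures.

0.0404

Since Mercator area scale is 1/cos²φ, the true area equals the apparent area multiplied by cos²φ.
True area of sea: 113000 × cos²(74.9°) = 113000 × 0.06786 = 7668 km².
True area of survey plot: 309000 × cos²(38.4°) = 309000 × 0.6142 = 189800 km².
Ratio = 7668 / 189800 ≈ 0.0404.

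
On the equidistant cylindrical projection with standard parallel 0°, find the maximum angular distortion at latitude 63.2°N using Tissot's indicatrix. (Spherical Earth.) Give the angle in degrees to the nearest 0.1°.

44.5°

For the equirectangular projection with φ₀ = 0 (plate carrée), h = 1 along meridians and k = sec φ along parallels.
At 63.2°: h = 1.000, k = 2.218; principal scales a = 2.218, b = 1.000.
sin(ω/2) = (a − b)/(a + b) = 1.218/3.218 = 0.3785, so ω = 2 arcsin(0.3785) ≈ 44.5°.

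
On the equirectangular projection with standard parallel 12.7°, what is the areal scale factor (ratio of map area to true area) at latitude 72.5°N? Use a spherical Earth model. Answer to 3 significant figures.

3.24

With standard parallel φ₀ = 12.7°, the equirectangular projection gives x = Rλ cos φ₀, y = Rφ, so h = 1 and k = cos 12.7° / cos φ.
Areal scale = h·k = 1 × cos φ₀ / cos φ; at 72.5°, h = 1.000, k = 3.244, so h·k = 3.244.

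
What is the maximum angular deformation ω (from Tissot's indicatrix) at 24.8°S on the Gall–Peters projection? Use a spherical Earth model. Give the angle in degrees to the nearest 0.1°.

Gall–Peters is a cylindrical equal-area projection with standard parallels at ±45°. For cylindrical equal-area with standard parallel φ₀, h = cos φ / cos φ₀ and k = cos φ₀ / cos φ, so h·k = 1.
At 24.8°: h = 1.284, k = 0.7789; principal scales a = 1.284, b = 0.7789.
sin(ω/2) = (a − b)/(a + b) = 0.5048/2.063 = 0.2447, so ω = 2 arcsin(0.2447) ≈ 28.3°.

28.3°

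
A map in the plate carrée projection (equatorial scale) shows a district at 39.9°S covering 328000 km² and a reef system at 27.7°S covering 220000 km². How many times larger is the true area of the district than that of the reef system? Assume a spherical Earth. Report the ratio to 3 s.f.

On the plate carrée, areal scale = h·k = 1 × sec φ, so true area = apparent × cos φ.
True area of district: 328000 × cos(39.9°) = 328000 × 0.7672 = 251600 km².
True area of reef system: 220000 × cos(27.7°) = 220000 × 0.8854 = 194800 km².
Ratio = 251600 / 194800 ≈ 1.29.

1.29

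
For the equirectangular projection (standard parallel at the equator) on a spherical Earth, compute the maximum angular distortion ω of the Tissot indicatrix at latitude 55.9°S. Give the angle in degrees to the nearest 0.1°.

32.7°

Plate carrée maps x = Rλ, y = Rφ. The meridian scale is h = 1 and the parallel scale is k = 1/cos φ = sec φ.
At 55.9°: h = 1.000, k = 1.784; principal scales a = 1.784, b = 1.000.
sin(ω/2) = (a − b)/(a + b) = 0.7837/2.784 = 0.2815, so ω = 2 arcsin(0.2815) ≈ 32.7°.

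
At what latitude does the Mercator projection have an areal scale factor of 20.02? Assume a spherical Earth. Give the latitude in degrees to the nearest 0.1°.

Mercator areal scale is sec²φ.
sec²φ = 20.02  ⇒  cos²φ = 0.04995  ⇒  cos φ = 0.2235.
φ = arccos(0.2235) ≈ 77.1°.

77.1°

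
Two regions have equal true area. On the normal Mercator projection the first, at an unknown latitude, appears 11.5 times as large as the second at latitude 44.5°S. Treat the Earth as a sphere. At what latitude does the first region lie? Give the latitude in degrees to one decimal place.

77.9°

On Mercator, (apparent₁)/(apparent₂) = sec²φ₁ / sec²φ₂ when true areas are equal.
cos²φ₂ / cos²φ₁ = 11.5  ⇒  cos φ₁ = cos 44.5° / √11.5 = 0.7133/3.391 = 0.2103.
φ₁ = arccos(0.2103) ≈ 77.9°.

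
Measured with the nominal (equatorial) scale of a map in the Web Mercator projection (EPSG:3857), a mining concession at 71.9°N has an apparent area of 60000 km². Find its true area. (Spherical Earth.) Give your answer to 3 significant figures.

For Mercator, h = k = sec φ (a conformal cylindrical projection has a single point scale, 1/cos φ).
Areal scale = k² = sec²φ = 1/cos²(71.9°) = 1/0.3107² = 10.36.
True area = apparent / (areal scale) = 60000 / 10.36 ≈ 5790 km².

5790 km²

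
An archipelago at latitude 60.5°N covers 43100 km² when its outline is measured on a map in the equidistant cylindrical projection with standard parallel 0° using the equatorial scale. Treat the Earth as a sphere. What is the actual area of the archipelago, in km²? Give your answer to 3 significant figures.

21200 km²

Plate carrée maps x = Rλ, y = Rφ. The meridian scale is h = 1 and the parallel scale is k = 1/cos φ = sec φ.
Areal scale = h·k = 1 × sec φ; at 60.5°, h = 1.000, k = 2.031, so h·k = 2.031.
True area = apparent / (areal scale) = 43100 / 2.031 ≈ 21200 km².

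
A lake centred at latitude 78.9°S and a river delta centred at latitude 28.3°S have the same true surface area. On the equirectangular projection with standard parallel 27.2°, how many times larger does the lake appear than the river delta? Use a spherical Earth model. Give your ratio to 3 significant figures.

4.57

With standard parallel φ₀ = 27.2°, the equirectangular projection gives x = Rλ cos φ₀, y = Rφ, so h = 1 and k = cos 27.2° / cos φ.
Areal scale at 78.9°: h·k = 1.000 × 4.620 = 4.620.
Areal scale at 28.3°: h·k = 1.000 × 1.010 = 1.010.
Ratio = 4.620/1.010 ≈ 4.57.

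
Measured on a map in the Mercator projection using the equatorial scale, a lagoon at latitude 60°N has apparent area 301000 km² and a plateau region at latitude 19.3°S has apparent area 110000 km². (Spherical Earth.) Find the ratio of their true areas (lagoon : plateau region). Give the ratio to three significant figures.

0.768

Mercator's areal exaggeration is sec²φ; hence true area = (apparent area) · cos²φ.
True area of lagoon: 301000 × cos²(60°) = 301000 × 0.2500 = 75250 km².
True area of plateau region: 110000 × cos²(19.3°) = 110000 × 0.8908 = 97980 km².
Ratio = 75250 / 97980 ≈ 0.768.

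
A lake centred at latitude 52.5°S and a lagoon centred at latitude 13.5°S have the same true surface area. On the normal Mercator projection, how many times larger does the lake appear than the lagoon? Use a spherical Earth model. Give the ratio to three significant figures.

2.55

Mercator is conformal with k = sec φ, so areal scale = k² = sec²φ.
At 52.5°: sec²(52.5°) = 1/0.6088² = 2.698.
At 13.5°: sec²(13.5°) = 1/0.9724² = 1.058.
Ratio = 2.698/1.058 = cos²(13.5°)/cos²(52.5°) ≈ 2.55.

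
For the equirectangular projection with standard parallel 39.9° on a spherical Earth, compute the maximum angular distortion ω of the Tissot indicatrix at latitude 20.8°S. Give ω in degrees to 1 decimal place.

11.3°

With standard parallel φ₀ = 39.9°, the equirectangular projection gives x = Rλ cos φ₀, y = Rφ, so h = 1 and k = cos 39.9° / cos φ.
At 20.8°: h = 1.000, k = 0.8207; principal scales a = 1.000, b = 0.8207.
sin(ω/2) = (a − b)/(a + b) = 0.1793/1.821 = 0.09851, so ω = 2 arcsin(0.09851) ≈ 11.3°.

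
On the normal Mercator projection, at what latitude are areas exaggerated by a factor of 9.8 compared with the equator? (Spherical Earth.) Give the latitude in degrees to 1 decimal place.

Mercator areal scale is sec²φ.
sec²φ = 9.8  ⇒  cos²φ = 0.1020  ⇒  cos φ = 0.3194.
φ = arccos(0.3194) ≈ 71.4°.

71.4°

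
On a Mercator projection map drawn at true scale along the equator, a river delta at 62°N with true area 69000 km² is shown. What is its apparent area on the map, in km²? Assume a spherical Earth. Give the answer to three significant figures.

313000 km²

For Mercator, h = k = sec φ (a conformal cylindrical projection has a single point scale, 1/cos φ).
Areal scale = k² = sec²φ = 1/cos²(62°) = 1/0.4695² = 4.537.
Apparent area = 69000 × 4.537 ≈ 313000 km².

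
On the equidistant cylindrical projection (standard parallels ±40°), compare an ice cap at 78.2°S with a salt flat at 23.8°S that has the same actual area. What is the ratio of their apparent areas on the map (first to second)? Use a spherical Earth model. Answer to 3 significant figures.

With standard parallel φ₀ = 40°, the equirectangular projection gives x = Rλ cos φ₀, y = Rφ, so h = 1 and k = cos 40° / cos φ.
Areal scale at 78.2°: h·k = 1.000 × 3.746 = 3.746.
Areal scale at 23.8°: h·k = 1.000 × 0.8372 = 0.8372.
Ratio = 3.746/0.8372 ≈ 4.47.

4.47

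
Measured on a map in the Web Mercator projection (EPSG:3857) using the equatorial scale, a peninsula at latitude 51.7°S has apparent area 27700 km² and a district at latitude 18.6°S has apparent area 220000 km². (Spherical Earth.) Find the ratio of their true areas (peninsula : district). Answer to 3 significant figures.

Mercator's areal exaggeration is sec²φ; hence true area = (apparent area) · cos²φ.
True area of peninsula: 27700 × cos²(51.7°) = 27700 × 0.3841 = 10640 km².
True area of district: 220000 × cos²(18.6°) = 220000 × 0.8983 = 197600 km².
Ratio = 10640 / 197600 ≈ 0.0538.

0.0538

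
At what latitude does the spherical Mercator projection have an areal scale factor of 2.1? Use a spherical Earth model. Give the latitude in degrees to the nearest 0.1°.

Mercator areal scale is sec²φ.
sec²φ = 2.1  ⇒  cos²φ = 0.4762  ⇒  cos φ = 0.6901.
φ = arccos(0.6901) ≈ 46.4°.

46.4°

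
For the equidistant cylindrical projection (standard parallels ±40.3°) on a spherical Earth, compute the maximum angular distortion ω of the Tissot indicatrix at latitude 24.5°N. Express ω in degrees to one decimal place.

With standard parallel φ₀ = 40.3°, the equirectangular projection gives x = Rλ cos φ₀, y = Rφ, so h = 1 and k = cos 40.3° / cos φ.
At 24.5°: h = 1.000, k = 0.8381; principal scales a = 1.000, b = 0.8381.
sin(ω/2) = (a − b)/(a + b) = 0.1619/1.838 = 0.08806, so ω = 2 arcsin(0.08806) ≈ 10.1°.

10.1°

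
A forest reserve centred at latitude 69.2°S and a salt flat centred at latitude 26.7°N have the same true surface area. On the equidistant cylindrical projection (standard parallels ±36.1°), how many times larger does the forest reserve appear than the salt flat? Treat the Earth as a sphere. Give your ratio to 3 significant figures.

With standard parallel φ₀ = 36.1°, the equirectangular projection gives x = Rλ cos φ₀, y = Rφ, so h = 1 and k = cos 36.1° / cos φ.
Areal scale at 69.2°: h·k = 1.000 × 2.275 = 2.275.
Areal scale at 26.7°: h·k = 1.000 × 0.9044 = 0.9044.
Ratio = 2.275/0.9044 ≈ 2.52.

2.52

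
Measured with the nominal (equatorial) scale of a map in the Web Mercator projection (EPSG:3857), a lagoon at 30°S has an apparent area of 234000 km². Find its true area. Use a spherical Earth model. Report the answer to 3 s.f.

176000 km²

The Mercator projection is conformal; its linear scale factor is the same in every direction and equals sec φ = 1/cos φ.
Areal scale = k² = sec²φ = 1/cos²(30°) = 1/0.8660² = 1.333.
True area = apparent / (areal scale) = 234000 / 1.333 ≈ 176000 km².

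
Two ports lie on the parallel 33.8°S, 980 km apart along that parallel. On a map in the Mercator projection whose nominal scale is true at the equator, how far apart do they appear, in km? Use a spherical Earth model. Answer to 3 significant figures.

Mercator is conformal, so the point scale is isotropic: h = k = sec φ = 1/cos φ.
Along the parallel, k = sec 33.8° = 1/0.8310 = 1.203.
Map distance = 980 × 1.203 ≈ 1180 km.

1180 km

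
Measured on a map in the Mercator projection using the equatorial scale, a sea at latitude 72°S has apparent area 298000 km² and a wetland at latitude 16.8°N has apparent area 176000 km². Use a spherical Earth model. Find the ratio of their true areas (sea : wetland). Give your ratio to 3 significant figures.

Mercator's areal exaggeration is sec²φ; hence true area = (apparent area) · cos²φ.
True area of sea: 298000 × cos²(72°) = 298000 × 0.09549 = 28460 km².
True area of wetland: 176000 × cos²(16.8°) = 176000 × 0.9165 = 161300 km².
Ratio = 28460 / 161300 ≈ 0.176.

0.176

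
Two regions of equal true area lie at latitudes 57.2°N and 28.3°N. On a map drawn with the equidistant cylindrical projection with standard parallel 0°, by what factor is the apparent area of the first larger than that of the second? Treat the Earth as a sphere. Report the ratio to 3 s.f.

Plate carrée maps x = Rλ, y = Rφ. The meridian scale is h = 1 and the parallel scale is k = 1/cos φ = sec φ.
Areal scale at 57.2°: h·k = 1.000 × 1.846 = 1.846.
Areal scale at 28.3°: h·k = 1.000 × 1.136 = 1.136.
Ratio = 1.846/1.136 ≈ 1.63.

1.63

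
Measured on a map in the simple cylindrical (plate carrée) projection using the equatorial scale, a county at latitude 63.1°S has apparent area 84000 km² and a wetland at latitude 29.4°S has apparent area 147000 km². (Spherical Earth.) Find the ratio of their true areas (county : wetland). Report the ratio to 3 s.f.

On the plate carrée, areal scale = h·k = 1 × sec φ, so true area = apparent × cos φ.
True area of county: 84000 × cos(63.1°) = 84000 × 0.4524 = 38000 km².
True area of wetland: 147000 × cos(29.4°) = 147000 × 0.8712 = 128100 km².
Ratio = 38000 / 128100 ≈ 0.297.

0.297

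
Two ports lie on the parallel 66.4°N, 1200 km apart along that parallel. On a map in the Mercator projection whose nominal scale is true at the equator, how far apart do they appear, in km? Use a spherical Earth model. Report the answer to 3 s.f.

3000 km

Mercator is conformal, so the point scale is isotropic: h = k = sec φ = 1/cos φ.
Along the parallel, k = sec 66.4° = 1/0.4003 = 2.498.
Map distance = 1200 × 2.498 ≈ 3000 km.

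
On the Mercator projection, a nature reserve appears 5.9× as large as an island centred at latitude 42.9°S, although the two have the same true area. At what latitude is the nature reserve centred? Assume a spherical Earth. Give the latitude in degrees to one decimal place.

For equal true areas on Mercator, apparent areas scale as sec²φ, so the ratio is cos²φ₂ / cos²φ₁.
cos²φ₂ / cos²φ₁ = 5.9  ⇒  cos φ₁ = cos 42.9° / √5.9 = 0.7325/2.429 = 0.3016.
φ₁ = arccos(0.3016) ≈ 72.4°.

72.4°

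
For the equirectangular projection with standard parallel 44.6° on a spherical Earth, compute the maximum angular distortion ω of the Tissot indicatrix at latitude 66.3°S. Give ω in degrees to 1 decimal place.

With standard parallel φ₀ = 44.6°, the equirectangular projection gives x = Rλ cos φ₀, y = Rφ, so h = 1 and k = cos 44.6° / cos φ.
At 66.3°: h = 1.000, k = 1.771; principal scales a = 1.771, b = 1.000.
sin(ω/2) = (a − b)/(a + b) = 0.7714/2.771 = 0.2784, so ω = 2 arcsin(0.2784) ≈ 32.3°.

32.3°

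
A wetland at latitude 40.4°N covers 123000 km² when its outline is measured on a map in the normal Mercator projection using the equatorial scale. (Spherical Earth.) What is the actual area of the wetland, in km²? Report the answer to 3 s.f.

71300 km²

For Mercator, h = k = sec φ (a conformal cylindrical projection has a single point scale, 1/cos φ).
Areal scale = k² = sec²φ = 1/cos²(40.4°) = 1/0.7615² = 1.724.
True area = apparent / (areal scale) = 123000 / 1.724 ≈ 71300 km².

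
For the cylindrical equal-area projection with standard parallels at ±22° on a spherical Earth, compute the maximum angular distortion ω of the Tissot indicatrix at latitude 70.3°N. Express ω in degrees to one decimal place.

A cylindrical equal-area projection with standard parallel φ₀ has meridian scale h = cos φ / cos φ₀ and parallel scale k = cos φ₀ / cos φ (so areas are preserved, h·k = 1).
At 70.3°: h = 0.3636, k = 2.751; principal scales a = 2.751, b = 0.3636.
sin(ω/2) = (a − b)/(a + b) = 2.387/3.114 = 0.7665, so ω = 2 arcsin(0.7665) ≈ 100.1°.

100.1°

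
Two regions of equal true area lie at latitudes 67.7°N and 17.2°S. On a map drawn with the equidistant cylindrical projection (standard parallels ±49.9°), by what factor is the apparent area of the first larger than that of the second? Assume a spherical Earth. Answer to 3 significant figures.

With standard parallel φ₀ = 49.9°, the equirectangular projection gives x = Rλ cos φ₀, y = Rφ, so h = 1 and k = cos 49.9° / cos φ.
Areal scale at 67.7°: h·k = 1.000 × 1.697 = 1.697.
Areal scale at 17.2°: h·k = 1.000 × 0.6743 = 0.6743.
Ratio = 1.697/0.6743 ≈ 2.52.

2.52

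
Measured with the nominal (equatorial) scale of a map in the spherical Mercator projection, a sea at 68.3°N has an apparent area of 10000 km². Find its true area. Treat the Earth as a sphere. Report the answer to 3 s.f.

1370 km²

For Mercator, h = k = sec φ (a conformal cylindrical projection has a single point scale, 1/cos φ).
Areal scale = k² = sec²φ = 1/cos²(68.3°) = 1/0.3697² = 7.315.
True area = apparent / (areal scale) = 10000 / 7.315 ≈ 1370 km².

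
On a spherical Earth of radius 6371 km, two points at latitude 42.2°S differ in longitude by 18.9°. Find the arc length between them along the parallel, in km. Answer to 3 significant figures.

1560 km

Arc length along a parallel = R cos φ · Δλ (with Δλ in radians).
= 6371 × cos 42.2° × (18.9° × π/180) = 6371 × 0.7408 × 0.3299 ≈ 1560 km.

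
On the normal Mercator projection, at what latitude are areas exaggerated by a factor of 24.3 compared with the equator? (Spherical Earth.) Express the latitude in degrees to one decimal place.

Mercator areal scale is sec²φ.
sec²φ = 24.3  ⇒  cos²φ = 0.04115  ⇒  cos φ = 0.2029.
φ = arccos(0.2029) ≈ 78.3°.

78.3°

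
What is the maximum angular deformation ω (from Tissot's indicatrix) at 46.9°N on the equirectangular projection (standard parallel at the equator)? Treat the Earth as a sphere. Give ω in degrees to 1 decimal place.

21.7°

For the equirectangular projection with φ₀ = 0 (plate carrée), h = 1 along meridians and k = sec φ along parallels.
At 46.9°: h = 1.000, k = 1.464; principal scales a = 1.464, b = 1.000.
sin(ω/2) = (a − b)/(a + b) = 0.4635/2.464 = 0.1882, so ω = 2 arcsin(0.1882) ≈ 21.7°.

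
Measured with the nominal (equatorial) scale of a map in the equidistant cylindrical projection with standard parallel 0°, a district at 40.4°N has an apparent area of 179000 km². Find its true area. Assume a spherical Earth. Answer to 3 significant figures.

136000 km²

Plate carrée maps x = Rλ, y = Rφ. The meridian scale is h = 1 and the parallel scale is k = 1/cos φ = sec φ.
Areal scale = h·k = 1 × sec φ; at 40.4°, h = 1.000, k = 1.313, so h·k = 1.313.
True area = apparent / (areal scale) = 179000 / 1.313 ≈ 136000 km².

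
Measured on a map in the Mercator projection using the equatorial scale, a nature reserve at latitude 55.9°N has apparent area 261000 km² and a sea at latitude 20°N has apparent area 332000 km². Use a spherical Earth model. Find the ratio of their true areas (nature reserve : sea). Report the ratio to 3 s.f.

On Mercator the areal scale is sec²φ, so true area = apparent × cos²φ.
True area of nature reserve: 261000 × cos²(55.9°) = 261000 × 0.3143 = 82040 km².
True area of sea: 332000 × cos²(20°) = 332000 × 0.8830 = 293200 km².
Ratio = 82040 / 293200 ≈ 0.280.

0.280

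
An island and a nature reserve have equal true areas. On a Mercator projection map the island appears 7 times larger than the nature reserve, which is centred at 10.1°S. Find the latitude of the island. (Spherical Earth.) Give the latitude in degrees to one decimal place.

68.2°

For equal true areas on Mercator, apparent areas scale as sec²φ, so the ratio is cos²φ₂ / cos²φ₁.
cos²φ₂ / cos²φ₁ = 7  ⇒  cos φ₁ = cos 10.1° / √7 = 0.9845/2.646 = 0.3721.
φ₁ = arccos(0.3721) ≈ 68.2°.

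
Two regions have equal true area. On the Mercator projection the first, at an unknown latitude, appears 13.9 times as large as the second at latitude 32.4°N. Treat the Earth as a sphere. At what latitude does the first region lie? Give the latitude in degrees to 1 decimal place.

On Mercator, (apparent₁)/(apparent₂) = sec²φ₁ / sec²φ₂ when true areas are equal.
cos²φ₂ / cos²φ₁ = 13.9  ⇒  cos φ₁ = cos 32.4° / √13.9 = 0.8443/3.728 = 0.2265.
φ₁ = arccos(0.2265) ≈ 76.9°.

76.9°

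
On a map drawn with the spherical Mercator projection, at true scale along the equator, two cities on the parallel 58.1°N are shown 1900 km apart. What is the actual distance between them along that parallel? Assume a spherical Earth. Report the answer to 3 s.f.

The Mercator projection is conformal; its linear scale factor is the same in every direction and equals sec φ = 1/cos φ.
Along the parallel at 58.1°, map distances are exaggerated by k = sec 58.1° = 1.892.
True distance = 1900 / 1.892 = 1900 × cos 58.1° ≈ 1000 km.

1000 km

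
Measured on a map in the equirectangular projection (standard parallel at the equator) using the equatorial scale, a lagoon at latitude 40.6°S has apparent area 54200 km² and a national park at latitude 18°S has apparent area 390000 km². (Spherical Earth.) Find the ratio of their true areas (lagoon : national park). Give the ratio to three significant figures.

On the plate carrée, areal scale = h·k = 1 × sec φ, so true area = apparent × cos φ.
True area of lagoon: 54200 × cos(40.6°) = 54200 × 0.7593 = 41150 km².
True area of national park: 390000 × cos(18°) = 390000 × 0.9511 = 370900 km².
Ratio = 41150 / 370900 ≈ 0.111.

0.111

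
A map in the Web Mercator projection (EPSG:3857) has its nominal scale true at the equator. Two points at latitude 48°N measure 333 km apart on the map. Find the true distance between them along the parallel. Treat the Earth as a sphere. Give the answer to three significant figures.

The Mercator projection is conformal; its linear scale factor is the same in every direction and equals sec φ = 1/cos φ.
Along the parallel at 48°, map distances are exaggerated by k = sec 48° = 1.494.
True distance = 333 / 1.494 = 333 × cos 48° ≈ 223 km.

223 km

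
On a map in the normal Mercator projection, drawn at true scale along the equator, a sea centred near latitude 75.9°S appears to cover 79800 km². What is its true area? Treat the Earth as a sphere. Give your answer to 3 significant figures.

4740 km²

The Mercator projection is conformal; its linear scale factor is the same in every direction and equals sec φ = 1/cos φ.
Areal scale = k² = sec²φ = 1/cos²(75.9°) = 1/0.2436² = 16.85.
True area = apparent / (areal scale) = 79800 / 16.85 ≈ 4740 km².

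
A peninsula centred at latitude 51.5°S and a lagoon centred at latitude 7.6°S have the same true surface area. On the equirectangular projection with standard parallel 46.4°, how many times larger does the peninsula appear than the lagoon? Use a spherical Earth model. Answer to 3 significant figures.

In the equirectangular projection with standard parallel φ₀ = 46.4° (x = Rλ cos φ₀, y = Rφ), meridians are true-scale (h = 1) and the parallel scale is k = cos φ₀ / cos φ.
Areal scale at 51.5°: h·k = 1.000 × 1.108 = 1.108.
Areal scale at 7.6°: h·k = 1.000 × 0.6957 = 0.6957.
Ratio = 1.108/0.6957 ≈ 1.59.

1.59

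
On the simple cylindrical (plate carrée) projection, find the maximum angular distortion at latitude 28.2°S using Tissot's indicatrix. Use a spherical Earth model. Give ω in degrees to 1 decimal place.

7.2°

For the equirectangular projection with φ₀ = 0 (plate carrée), h = 1 along meridians and k = sec φ along parallels.
At 28.2°: h = 1.000, k = 1.135; principal scales a = 1.135, b = 1.000.
sin(ω/2) = (a − b)/(a + b) = 0.1347/2.135 = 0.06309, so ω = 2 arcsin(0.06309) ≈ 7.2°.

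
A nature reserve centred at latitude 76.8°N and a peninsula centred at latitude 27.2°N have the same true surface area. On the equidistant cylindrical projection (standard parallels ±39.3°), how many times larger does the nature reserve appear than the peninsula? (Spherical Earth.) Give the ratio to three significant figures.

3.89

The equidistant cylindrical projection with φ₀ = 39.3° has h = 1 (meridians true) and k = cos φ₀ / cos φ along parallels.
Areal scale at 76.8°: h·k = 1.000 × 3.389 = 3.389.
Areal scale at 27.2°: h·k = 1.000 × 0.8701 = 0.8701.
Ratio = 3.389/0.8701 ≈ 3.89.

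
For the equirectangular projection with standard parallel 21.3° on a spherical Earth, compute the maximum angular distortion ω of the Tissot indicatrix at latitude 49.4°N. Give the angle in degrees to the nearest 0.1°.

In the equirectangular projection with standard parallel φ₀ = 21.3° (x = Rλ cos φ₀, y = Rφ), meridians are true-scale (h = 1) and the parallel scale is k = cos φ₀ / cos φ.
At 49.4°: h = 1.000, k = 1.432; principal scales a = 1.432, b = 1.000.
sin(ω/2) = (a − b)/(a + b) = 0.4317/2.432 = 0.1775, so ω = 2 arcsin(0.1775) ≈ 20.5°.

20.5°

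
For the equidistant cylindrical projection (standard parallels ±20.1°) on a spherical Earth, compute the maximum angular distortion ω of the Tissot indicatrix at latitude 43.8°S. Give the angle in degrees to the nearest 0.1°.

15.0°

In the equirectangular projection with standard parallel φ₀ = 20.1° (x = Rλ cos φ₀, y = Rφ), meridians are true-scale (h = 1) and the parallel scale is k = cos φ₀ / cos φ.
At 43.8°: h = 1.000, k = 1.301; principal scales a = 1.301, b = 1.000.
sin(ω/2) = (a − b)/(a + b) = 0.3011/2.301 = 0.1309, so ω = 2 arcsin(0.1309) ≈ 15.0°.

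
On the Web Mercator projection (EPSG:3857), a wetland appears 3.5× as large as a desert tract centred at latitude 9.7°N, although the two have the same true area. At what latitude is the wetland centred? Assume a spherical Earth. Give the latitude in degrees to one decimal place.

58.2°

Mercator areal scale is sec²φ, so apparent-area ratio = sec²φ₁ / sec²φ₂ = cos²φ₂ / cos²φ₁.
cos²φ₂ / cos²φ₁ = 3.5  ⇒  cos φ₁ = cos 9.7° / √3.5 = 0.9857/1.871 = 0.5269.
φ₁ = arccos(0.5269) ≈ 58.2°.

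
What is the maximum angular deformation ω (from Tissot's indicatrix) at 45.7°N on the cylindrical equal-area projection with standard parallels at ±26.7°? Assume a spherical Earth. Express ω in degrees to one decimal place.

A cylindrical equal-area projection with standard parallel φ₀ has meridian scale h = cos φ / cos φ₀ and parallel scale k = cos φ₀ / cos φ (so areas are preserved, h·k = 1).
At 45.7°: h = 0.7818, k = 1.279; principal scales a = 1.279, b = 0.7818.
sin(ω/2) = (a − b)/(a + b) = 0.4974/2.061 = 0.2413, so ω = 2 arcsin(0.2413) ≈ 27.9°.

27.9°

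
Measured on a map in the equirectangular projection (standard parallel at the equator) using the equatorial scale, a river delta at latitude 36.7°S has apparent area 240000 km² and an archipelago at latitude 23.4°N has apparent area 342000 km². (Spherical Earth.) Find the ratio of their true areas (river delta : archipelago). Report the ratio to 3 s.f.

0.613

Plate carrée has h = 1 and k = sec φ, giving areal scale sec φ; true area = (apparent area) · cos φ.
True area of river delta: 240000 × cos(36.7°) = 240000 × 0.8018 = 192400 km².
True area of archipelago: 342000 × cos(23.4°) = 342000 × 0.9178 = 313900 km².
Ratio = 192400 / 313900 ≈ 0.613.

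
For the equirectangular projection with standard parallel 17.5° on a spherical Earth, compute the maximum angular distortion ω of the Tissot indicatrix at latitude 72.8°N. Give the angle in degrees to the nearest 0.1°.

63.6°

With standard parallel φ₀ = 17.5°, the equirectangular projection gives x = Rλ cos φ₀, y = Rφ, so h = 1 and k = cos 17.5° / cos φ.
At 72.8°: h = 1.000, k = 3.225; principal scales a = 3.225, b = 1.000.
sin(ω/2) = (a − b)/(a + b) = 2.225/4.225 = 0.5266, so ω = 2 arcsin(0.5266) ≈ 63.6°.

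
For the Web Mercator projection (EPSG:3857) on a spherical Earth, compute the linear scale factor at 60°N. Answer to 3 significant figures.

For Mercator, h = k = sec φ (a conformal cylindrical projection has a single point scale, 1/cos φ).
k = 1/cos 60° = 1/0.5000 = 2.000.

2.00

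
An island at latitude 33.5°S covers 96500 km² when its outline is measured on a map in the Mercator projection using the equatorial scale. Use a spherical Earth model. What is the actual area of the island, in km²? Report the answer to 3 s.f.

For Mercator, h = k = sec φ (a conformal cylindrical projection has a single point scale, 1/cos φ).
Areal scale = k² = sec²φ = 1/cos²(33.5°) = 1/0.8339² = 1.438.
True area = apparent / (areal scale) = 96500 / 1.438 ≈ 67100 km².

67100 km²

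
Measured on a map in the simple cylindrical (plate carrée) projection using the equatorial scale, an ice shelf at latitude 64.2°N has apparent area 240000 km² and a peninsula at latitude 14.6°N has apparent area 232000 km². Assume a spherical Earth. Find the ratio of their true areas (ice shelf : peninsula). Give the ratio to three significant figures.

On the plate carrée, areal scale = h·k = 1 × sec φ, so true area = apparent × cos φ.
True area of ice shelf: 240000 × cos(64.2°) = 240000 × 0.4352 = 104500 km².
True area of peninsula: 232000 × cos(14.6°) = 232000 × 0.9677 = 224500 km².
Ratio = 104500 / 224500 ≈ 0.465.

0.465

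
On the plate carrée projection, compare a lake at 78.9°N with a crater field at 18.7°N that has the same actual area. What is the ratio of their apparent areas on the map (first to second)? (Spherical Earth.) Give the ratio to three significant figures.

4.92

For the equirectangular projection with φ₀ = 0 (plate carrée), h = 1 along meridians and k = sec φ along parallels.
Areal scale at 78.9°: h·k = 1.000 × 5.194 = 5.194.
Areal scale at 18.7°: h·k = 1.000 × 1.056 = 1.056.
Ratio = 5.194/1.056 ≈ 4.92.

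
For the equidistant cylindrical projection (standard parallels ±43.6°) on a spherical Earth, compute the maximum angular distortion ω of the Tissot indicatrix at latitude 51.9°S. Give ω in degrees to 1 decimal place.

In the equirectangular projection with standard parallel φ₀ = 43.6° (x = Rλ cos φ₀, y = Rφ), meridians are true-scale (h = 1) and the parallel scale is k = cos φ₀ / cos φ.
At 51.9°: h = 1.000, k = 1.174; principal scales a = 1.174, b = 1.000.
sin(ω/2) = (a − b)/(a + b) = 0.1736/2.174 = 0.07988, so ω = 2 arcsin(0.07988) ≈ 9.2°.

9.2°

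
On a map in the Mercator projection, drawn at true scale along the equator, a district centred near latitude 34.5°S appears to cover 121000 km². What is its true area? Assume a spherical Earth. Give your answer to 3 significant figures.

82200 km²

Mercator is conformal, so the point scale is isotropic: h = k = sec φ = 1/cos φ.
Areal scale = k² = sec²φ = 1/cos²(34.5°) = 1/0.8241² = 1.472.
True area = apparent / (areal scale) = 121000 / 1.472 ≈ 82200 km².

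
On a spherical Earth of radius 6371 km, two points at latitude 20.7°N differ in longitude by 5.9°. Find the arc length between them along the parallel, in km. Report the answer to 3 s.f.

Arc length along a parallel = R cos φ · Δλ (with Δλ in radians).
= 6371 × cos 20.7° × (5.9° × π/180) = 6371 × 0.9354 × 0.1030 ≈ 614 km.

614 km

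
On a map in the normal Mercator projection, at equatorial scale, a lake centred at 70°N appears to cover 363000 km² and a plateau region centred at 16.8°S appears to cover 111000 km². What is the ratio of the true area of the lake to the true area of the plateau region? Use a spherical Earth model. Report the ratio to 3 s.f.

0.417

On Mercator the areal scale is sec²φ, so true area = apparent × cos²φ.
True area of lake: 363000 × cos²(70°) = 363000 × 0.1170 = 42460 km².
True area of plateau region: 111000 × cos²(16.8°) = 111000 × 0.9165 = 101700 km².
Ratio = 42460 / 101700 ≈ 0.417.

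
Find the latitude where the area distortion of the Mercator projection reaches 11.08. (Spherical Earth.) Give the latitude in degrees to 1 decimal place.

Mercator areal scale is sec²φ.
sec²φ = 11.08  ⇒  cos²φ = 0.09025  ⇒  cos φ = 0.3004.
φ = arccos(0.3004) ≈ 72.5°.

72.5°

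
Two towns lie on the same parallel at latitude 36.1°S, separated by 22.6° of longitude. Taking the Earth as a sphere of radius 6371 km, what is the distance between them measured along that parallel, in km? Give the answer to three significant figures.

2030 km

Arc length along a parallel = R cos φ · Δλ (with Δλ in radians).
= 6371 × cos 36.1° × (22.6° × π/180) = 6371 × 0.8080 × 0.3944 ≈ 2030 km.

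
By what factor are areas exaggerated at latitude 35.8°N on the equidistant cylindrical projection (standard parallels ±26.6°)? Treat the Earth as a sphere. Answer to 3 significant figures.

1.10

With standard parallel φ₀ = 26.6°, the equirectangular projection gives x = Rλ cos φ₀, y = Rφ, so h = 1 and k = cos 26.6° / cos φ.
Areal scale = h·k = 1 × cos φ₀ / cos φ; at 35.8°, h = 1.000, k = 1.102, so h·k = 1.102.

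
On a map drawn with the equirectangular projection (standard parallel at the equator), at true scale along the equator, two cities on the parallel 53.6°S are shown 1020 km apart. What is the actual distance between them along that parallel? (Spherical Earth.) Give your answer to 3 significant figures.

Plate carrée maps x = Rλ, y = Rφ. The meridian scale is h = 1 and the parallel scale is k = 1/cos φ = sec φ.
Along the parallel at 53.6°, map distances are exaggerated by k = sec 53.6° = 1.685.
True distance = 1020 / 1.685 = 1020 × cos 53.6° ≈ 605 km.

605 km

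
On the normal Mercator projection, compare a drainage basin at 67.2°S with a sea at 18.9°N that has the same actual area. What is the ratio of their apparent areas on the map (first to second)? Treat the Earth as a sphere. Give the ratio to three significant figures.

On Mercator, area is exaggerated by sec²φ = 1/cos²φ.
At 67.2°: sec²(67.2°) = 1/0.3875² = 6.659.
At 18.9°: sec²(18.9°) = 1/0.9461² = 1.117.
Ratio = 6.659/1.117 = cos²(18.9°)/cos²(67.2°) ≈ 5.96.

5.96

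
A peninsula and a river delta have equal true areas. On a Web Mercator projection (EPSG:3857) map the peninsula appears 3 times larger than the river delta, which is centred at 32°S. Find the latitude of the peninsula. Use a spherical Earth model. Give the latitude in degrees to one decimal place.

On Mercator, (apparent₁)/(apparent₂) = sec²φ₁ / sec²φ₂ when true areas are equal.
cos²φ₂ / cos²φ₁ = 3  ⇒  cos φ₁ = cos 32° / √3 = 0.8480/1.732 = 0.4896.
φ₁ = arccos(0.4896) ≈ 60.7°.

60.7°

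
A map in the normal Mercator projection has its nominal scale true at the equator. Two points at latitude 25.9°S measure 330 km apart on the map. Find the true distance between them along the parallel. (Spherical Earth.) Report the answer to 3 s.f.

297 km

For Mercator, h = k = sec φ (a conformal cylindrical projection has a single point scale, 1/cos φ).
Along the parallel at 25.9°, map distances are exaggerated by k = sec 25.9° = 1.112.
True distance = 330 / 1.112 = 330 × cos 25.9° ≈ 297 km.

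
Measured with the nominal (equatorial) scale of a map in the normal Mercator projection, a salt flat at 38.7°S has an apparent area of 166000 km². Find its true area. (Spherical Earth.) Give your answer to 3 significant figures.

101000 km²

For Mercator, h = k = sec φ (a conformal cylindrical projection has a single point scale, 1/cos φ).
Areal scale = k² = sec²φ = 1/cos²(38.7°) = 1/0.7804² = 1.642.
True area = apparent / (areal scale) = 166000 / 1.642 ≈ 101000 km².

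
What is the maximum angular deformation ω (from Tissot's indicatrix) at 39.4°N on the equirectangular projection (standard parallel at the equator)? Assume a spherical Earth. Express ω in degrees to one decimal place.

For the equirectangular projection with φ₀ = 0 (plate carrée), h = 1 along meridians and k = sec φ along parallels.
At 39.4°: h = 1.000, k = 1.294; principal scales a = 1.294, b = 1.000.
sin(ω/2) = (a − b)/(a + b) = 0.2941/2.294 = 0.1282, so ω = 2 arcsin(0.1282) ≈ 14.7°.

14.7°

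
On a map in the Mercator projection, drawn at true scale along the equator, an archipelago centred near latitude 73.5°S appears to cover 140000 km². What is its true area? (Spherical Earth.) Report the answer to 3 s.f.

The Mercator projection is conformal; its linear scale factor is the same in every direction and equals sec φ = 1/cos φ.
Areal scale = k² = sec²φ = 1/cos²(73.5°) = 1/0.2840² = 12.40.
True area = apparent / (areal scale) = 140000 / 12.40 ≈ 11300 km².

11300 km²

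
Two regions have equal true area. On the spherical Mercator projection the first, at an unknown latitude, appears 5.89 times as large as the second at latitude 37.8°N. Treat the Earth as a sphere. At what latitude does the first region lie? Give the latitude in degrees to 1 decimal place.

Mercator areal scale is sec²φ, so apparent-area ratio = sec²φ₁ / sec²φ₂ = cos²φ₂ / cos²φ₁.
cos²φ₂ / cos²φ₁ = 5.89  ⇒  cos φ₁ = cos 37.8° / √5.89 = 0.7902/2.427 = 0.3256.
φ₁ = arccos(0.3256) ≈ 71.0°.

71.0°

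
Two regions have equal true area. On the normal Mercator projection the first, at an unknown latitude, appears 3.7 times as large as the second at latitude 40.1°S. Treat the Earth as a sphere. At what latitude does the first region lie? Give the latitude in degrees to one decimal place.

On Mercator, (apparent₁)/(apparent₂) = sec²φ₁ / sec²φ₂ when true areas are equal.
cos²φ₂ / cos²φ₁ = 3.7  ⇒  cos φ₁ = cos 40.1° / √3.7 = 0.7649/1.924 = 0.3977.
φ₁ = arccos(0.3977) ≈ 66.6°.

66.6°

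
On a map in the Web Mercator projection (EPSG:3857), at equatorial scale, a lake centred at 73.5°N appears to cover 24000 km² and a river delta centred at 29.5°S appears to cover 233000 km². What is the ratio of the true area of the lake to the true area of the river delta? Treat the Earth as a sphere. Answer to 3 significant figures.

0.0110

Mercator's areal exaggeration is sec²φ; hence true area = (apparent area) · cos²φ.
True area of lake: 24000 × cos²(73.5°) = 24000 × 0.08066 = 1936 km².
True area of river delta: 233000 × cos²(29.5°) = 233000 × 0.7575 = 176500 km².
Ratio = 1936 / 176500 ≈ 0.0110.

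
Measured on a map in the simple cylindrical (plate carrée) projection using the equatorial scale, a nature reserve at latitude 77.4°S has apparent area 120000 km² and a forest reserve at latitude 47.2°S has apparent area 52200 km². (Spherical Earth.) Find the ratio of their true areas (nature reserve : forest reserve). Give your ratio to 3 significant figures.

0.738

Plate carrée has h = 1 and k = sec φ, giving areal scale sec φ; true area = (apparent area) · cos φ.
True area of nature reserve: 120000 × cos(77.4°) = 120000 × 0.2181 = 26180 km².
True area of forest reserve: 52200 × cos(47.2°) = 52200 × 0.6794 = 35470 km².
Ratio = 26180 / 35470 ≈ 0.738.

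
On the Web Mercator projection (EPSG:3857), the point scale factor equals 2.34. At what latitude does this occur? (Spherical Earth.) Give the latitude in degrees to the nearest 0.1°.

Mercator scale is k = sec φ = 1/cos φ.
1/cos φ = 2.34  ⇒  cos φ = 0.4274  ⇒  φ = arccos(0.4274) ≈ 64.7°.

64.7°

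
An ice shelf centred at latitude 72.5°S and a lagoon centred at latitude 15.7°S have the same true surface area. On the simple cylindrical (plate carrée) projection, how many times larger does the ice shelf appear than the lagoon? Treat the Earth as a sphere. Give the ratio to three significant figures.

Plate carrée maps x = Rλ, y = Rφ. The meridian scale is h = 1 and the parallel scale is k = 1/cos φ = sec φ.
Areal scale at 72.5°: h·k = 1.000 × 3.326 = 3.326.
Areal scale at 15.7°: h·k = 1.000 × 1.039 = 1.039.
Ratio = 3.326/1.039 ≈ 3.20.

3.20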